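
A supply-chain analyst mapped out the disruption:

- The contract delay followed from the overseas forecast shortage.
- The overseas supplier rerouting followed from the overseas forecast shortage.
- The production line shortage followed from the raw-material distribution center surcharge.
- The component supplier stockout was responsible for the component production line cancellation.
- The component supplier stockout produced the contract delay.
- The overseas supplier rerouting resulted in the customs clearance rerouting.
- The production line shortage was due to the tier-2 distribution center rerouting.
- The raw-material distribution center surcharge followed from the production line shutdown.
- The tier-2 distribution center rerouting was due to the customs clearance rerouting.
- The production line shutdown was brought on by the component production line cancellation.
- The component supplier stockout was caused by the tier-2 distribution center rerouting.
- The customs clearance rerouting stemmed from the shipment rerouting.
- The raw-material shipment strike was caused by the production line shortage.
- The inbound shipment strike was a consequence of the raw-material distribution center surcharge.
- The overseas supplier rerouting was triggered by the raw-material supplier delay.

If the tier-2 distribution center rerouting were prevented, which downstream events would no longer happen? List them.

the component production line cancellation, the component supplier stockout, the inbound shipment strike, the production line shortage, the production line shutdown, the raw-material distribution center surcharge, the raw-material shipment strike

Downstream of the tier-2 distribution center rerouting: the component supplier stockout, the component production line cancellation, the contract delay, the production line shutdown, the raw-material distribution center surcharge, the inbound shipment strike, the production line shortage, the raw-material shipment strike.
Of those, still caused via another path: the contract delay.
The remainder have no surviving cause.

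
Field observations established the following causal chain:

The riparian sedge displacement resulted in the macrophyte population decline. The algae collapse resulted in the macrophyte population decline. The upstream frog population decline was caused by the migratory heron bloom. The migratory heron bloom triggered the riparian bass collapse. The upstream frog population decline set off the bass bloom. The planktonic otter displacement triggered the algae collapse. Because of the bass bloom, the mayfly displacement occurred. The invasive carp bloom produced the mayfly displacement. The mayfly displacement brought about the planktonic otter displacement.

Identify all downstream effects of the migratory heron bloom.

the algae collapse, the bass bloom, the macrophyte population decline, the mayfly displacement, the planktonic otter displacement, the riparian bass collapse, the upstream frog population decline

Direct effects: the upstream frog population decline, the riparian bass collapse.
2 steps out: the bass bloom.
3 steps out: the mayfly displacement.
4 steps out: the planktonic otter displacement.
5 steps out: the algae collapse.
6 steps out: the macrophyte population decline.
Not reachable from it: the riparian sedge displacement, the invasive carp bloom.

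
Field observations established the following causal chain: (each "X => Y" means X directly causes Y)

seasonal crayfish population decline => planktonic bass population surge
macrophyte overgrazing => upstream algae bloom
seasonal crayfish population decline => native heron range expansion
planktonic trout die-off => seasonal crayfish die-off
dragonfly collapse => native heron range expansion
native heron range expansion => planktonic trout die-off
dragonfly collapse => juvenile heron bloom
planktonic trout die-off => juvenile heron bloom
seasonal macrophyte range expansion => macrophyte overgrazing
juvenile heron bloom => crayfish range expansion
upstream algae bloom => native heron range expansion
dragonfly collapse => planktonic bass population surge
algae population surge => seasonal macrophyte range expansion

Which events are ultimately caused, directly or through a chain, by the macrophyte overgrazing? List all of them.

Direct effects: the upstream algae bloom.
2 steps out: the native heron range expansion.
3 steps out: the planktonic trout die-off.
4 steps out: the juvenile heron bloom, the seasonal crayfish die-off.
5 steps out: the crayfish range expansion.
Not reachable from it: the algae population surge, the seasonal macrophyte range expansion, the seasonal crayfish population decline, the dragonfly collapse, the planktonic bass population surge.

the crayfish range expansion, the juvenile heron bloom, the native heron range expansion, the planktonic trout die-off, the seasonal crayfish die-off, the upstream algae bloom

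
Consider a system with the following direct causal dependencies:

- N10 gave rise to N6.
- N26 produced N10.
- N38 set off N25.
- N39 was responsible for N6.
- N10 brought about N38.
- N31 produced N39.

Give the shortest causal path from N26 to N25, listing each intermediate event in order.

N26 → N10
N10 → N38
N38 → N25
Length: 3 steps.

N26 → N10 → N38 → N25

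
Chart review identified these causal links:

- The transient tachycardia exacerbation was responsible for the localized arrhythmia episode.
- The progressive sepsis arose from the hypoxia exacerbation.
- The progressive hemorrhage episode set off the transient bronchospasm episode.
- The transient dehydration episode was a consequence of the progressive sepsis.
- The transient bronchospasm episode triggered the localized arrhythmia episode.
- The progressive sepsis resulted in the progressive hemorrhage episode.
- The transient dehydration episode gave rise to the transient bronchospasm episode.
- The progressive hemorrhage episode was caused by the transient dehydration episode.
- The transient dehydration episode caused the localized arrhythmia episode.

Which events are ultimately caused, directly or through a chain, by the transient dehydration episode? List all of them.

the localized arrhythmia episode, the progressive hemorrhage episode, the transient bronchospasm episode

Direct effects: the progressive hemorrhage episode, the transient bronchospasm episode, the localized arrhythmia episode.
Not reachable from it: the hypoxia exacerbation, the progressive sepsis, the transient tachycardia exacerbation.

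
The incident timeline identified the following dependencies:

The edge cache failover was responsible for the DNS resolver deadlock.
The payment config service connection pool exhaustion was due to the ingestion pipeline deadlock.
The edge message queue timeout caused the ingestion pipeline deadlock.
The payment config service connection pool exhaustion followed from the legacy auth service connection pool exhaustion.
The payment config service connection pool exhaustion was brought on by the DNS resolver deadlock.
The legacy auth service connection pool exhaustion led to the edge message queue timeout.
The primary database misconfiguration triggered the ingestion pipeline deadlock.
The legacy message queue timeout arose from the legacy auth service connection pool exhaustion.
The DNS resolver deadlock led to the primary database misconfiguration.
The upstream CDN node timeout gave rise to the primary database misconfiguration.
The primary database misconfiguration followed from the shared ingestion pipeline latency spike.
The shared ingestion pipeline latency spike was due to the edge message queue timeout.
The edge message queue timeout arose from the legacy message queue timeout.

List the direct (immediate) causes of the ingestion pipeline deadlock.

Upstream contributors include the upstream CDN node timeout, the edge cache failover, the legacy auth service connection pool exhaustion, the legacy message queue timeout, the DNS resolver deadlock, the shared ingestion pipeline latency spike, but only the edge message queue timeout, the primary database misconfiguration feed directly into the ingestion pipeline deadlock.

the edge message queue timeout, the primary database misconfiguration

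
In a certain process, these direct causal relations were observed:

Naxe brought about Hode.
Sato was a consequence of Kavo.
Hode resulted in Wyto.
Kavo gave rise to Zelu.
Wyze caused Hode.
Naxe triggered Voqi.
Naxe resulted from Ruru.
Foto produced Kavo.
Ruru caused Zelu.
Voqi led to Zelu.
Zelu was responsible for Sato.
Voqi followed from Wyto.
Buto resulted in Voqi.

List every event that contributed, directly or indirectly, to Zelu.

Immediate causes of Zelu: Ruru, Voqi, Kavo.
Further upstream: Foto, Wyze, Naxe, Hode, Buto, Wyto.

Buto, Foto, Hode, Kavo, Naxe, Ruru, Voqi, Wyto, Wyze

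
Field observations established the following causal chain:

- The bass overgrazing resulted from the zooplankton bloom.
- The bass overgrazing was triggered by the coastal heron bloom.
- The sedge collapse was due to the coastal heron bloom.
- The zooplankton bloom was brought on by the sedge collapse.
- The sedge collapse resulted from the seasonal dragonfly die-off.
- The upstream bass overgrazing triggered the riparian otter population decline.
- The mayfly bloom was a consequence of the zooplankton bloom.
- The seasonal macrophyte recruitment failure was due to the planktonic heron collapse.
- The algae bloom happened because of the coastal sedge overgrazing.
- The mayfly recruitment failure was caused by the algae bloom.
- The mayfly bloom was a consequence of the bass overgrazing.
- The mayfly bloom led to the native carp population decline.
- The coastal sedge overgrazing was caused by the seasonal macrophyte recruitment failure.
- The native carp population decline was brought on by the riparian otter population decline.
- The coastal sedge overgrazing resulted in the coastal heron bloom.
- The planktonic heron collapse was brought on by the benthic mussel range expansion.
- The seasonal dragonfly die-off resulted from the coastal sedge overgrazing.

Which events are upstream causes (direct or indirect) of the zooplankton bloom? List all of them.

Immediate cause of the zooplankton bloom: the sedge collapse.
Further upstream: the benthic mussel range expansion, the planktonic heron collapse, the seasonal macrophyte recruitment failure, the coastal sedge overgrazing, the seasonal dragonfly die-off, the coastal heron bloom.

the benthic mussel range expansion, the coastal heron bloom, the coastal sedge overgrazing, the planktonic heron collapse, the seasonal dragonfly die-off, the seasonal macrophyte recruitment failure, the sedge collapse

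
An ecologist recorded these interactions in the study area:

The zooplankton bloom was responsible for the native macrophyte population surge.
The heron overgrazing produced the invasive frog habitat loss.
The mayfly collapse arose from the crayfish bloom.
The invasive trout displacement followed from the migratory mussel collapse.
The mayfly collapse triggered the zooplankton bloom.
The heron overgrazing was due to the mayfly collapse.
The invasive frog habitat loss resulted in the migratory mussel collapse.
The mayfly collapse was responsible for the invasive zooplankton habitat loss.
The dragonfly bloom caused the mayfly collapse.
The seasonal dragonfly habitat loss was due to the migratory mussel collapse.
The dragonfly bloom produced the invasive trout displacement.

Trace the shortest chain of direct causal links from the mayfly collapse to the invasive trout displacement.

the mayfly collapse → the heron overgrazing
the heron overgrazing → the invasive frog habitat loss
the invasive frog habitat loss → the migratory mussel collapse
the migratory mussel collapse → the invasive trout displacement
Length: 4 steps.

the mayfly collapse → the heron overgrazing → the invasive frog habitat loss → the migratory mussel collapse → the invasive trout displacement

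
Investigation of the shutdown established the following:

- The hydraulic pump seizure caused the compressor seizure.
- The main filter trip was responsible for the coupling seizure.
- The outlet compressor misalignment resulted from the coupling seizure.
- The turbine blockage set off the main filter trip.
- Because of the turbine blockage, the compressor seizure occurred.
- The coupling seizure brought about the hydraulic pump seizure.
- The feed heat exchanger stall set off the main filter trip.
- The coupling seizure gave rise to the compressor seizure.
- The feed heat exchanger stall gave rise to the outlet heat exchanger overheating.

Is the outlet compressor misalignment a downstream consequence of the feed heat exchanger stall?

There is a causal chain: the feed heat exchanger stall → the main filter trip → the coupling seizure → the outlet compressor misalignment.

Yes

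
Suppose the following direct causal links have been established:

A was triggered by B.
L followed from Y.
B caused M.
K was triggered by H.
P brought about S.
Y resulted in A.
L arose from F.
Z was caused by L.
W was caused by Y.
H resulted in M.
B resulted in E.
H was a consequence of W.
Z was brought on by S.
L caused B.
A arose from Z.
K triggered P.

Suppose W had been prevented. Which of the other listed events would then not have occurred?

Downstream of W: H, K, P, S, M, Z, A.
Of those, still caused via another path: M, Z, A.
The remainder have no surviving cause.

H, K, P, S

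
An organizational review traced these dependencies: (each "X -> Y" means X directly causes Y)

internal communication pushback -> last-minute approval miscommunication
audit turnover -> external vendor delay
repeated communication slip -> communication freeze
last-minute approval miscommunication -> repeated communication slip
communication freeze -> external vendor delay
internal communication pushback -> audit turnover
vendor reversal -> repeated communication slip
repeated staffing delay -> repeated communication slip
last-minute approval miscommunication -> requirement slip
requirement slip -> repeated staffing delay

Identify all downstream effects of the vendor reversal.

the communication freeze, the external vendor delay, the repeated communication slip

Direct effects: the repeated communication slip.
2 steps out: the communication freeze.
3 steps out: the external vendor delay.
Not reachable from it: the internal communication pushback, the last-minute approval miscommunication, the requirement slip, the repeated staffing delay, the audit turnover.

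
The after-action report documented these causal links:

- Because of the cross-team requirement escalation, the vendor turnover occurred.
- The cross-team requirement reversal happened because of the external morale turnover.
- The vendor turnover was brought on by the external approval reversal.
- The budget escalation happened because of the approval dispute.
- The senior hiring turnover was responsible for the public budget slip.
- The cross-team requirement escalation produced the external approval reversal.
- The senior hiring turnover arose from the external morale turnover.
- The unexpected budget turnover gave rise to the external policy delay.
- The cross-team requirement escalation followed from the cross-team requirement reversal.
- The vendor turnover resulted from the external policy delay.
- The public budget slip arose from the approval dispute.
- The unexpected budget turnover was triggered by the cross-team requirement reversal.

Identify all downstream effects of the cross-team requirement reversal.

the cross-team requirement escalation, the external approval reversal, the external policy delay, the unexpected budget turnover, the vendor turnover

Direct effects: the unexpected budget turnover, the cross-team requirement escalation.
2 steps out: the external policy delay, the external approval reversal, the vendor turnover.
Not reachable from it: the approval dispute, the budget escalation, the external morale turnover, the senior hiring turnover, the public budget slip.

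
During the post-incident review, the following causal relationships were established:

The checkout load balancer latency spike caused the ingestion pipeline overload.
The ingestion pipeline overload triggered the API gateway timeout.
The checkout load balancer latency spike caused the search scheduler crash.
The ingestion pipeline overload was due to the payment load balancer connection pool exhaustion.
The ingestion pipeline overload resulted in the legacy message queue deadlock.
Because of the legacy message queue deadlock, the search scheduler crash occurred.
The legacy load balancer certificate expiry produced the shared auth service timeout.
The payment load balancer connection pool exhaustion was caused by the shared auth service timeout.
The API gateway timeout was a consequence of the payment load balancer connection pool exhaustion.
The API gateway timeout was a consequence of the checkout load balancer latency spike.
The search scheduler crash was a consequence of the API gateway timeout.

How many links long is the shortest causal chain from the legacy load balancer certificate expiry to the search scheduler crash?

Shortest chain: the legacy load balancer certificate expiry → the shared auth service timeout → the payment load balancer connection pool exhaustion → the API gateway timeout → the search scheduler crash.

4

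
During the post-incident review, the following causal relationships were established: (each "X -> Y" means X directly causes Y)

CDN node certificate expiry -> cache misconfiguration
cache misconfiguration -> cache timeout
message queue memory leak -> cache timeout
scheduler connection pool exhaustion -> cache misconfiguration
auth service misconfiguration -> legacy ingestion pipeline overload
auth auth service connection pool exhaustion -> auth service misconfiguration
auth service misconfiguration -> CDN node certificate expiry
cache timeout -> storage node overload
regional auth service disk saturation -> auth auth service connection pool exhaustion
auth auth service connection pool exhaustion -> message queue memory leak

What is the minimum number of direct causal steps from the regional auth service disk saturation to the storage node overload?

Shortest chain: the regional auth service disk saturation → the auth auth service connection pool exhaustion → the message queue memory leak → the cache timeout → the storage node overload.

4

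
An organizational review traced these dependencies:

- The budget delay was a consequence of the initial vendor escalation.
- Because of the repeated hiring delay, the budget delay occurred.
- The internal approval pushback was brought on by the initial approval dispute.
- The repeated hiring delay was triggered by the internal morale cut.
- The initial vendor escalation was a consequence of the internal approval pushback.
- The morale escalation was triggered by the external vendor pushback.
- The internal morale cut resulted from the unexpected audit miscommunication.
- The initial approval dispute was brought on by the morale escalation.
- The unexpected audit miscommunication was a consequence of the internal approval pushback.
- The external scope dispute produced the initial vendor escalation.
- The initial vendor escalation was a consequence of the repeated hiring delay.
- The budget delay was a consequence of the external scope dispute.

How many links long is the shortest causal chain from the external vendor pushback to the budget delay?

Shortest chain: the external vendor pushback → the morale escalation → the initial approval dispute → the internal approval pushback → the initial vendor escalation → the budget delay.

5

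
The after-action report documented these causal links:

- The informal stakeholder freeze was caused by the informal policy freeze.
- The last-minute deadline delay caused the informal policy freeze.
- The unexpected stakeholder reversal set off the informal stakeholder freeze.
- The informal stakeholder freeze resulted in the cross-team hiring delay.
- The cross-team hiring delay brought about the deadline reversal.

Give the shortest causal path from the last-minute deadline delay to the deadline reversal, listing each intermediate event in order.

the last-minute deadline delay → the informal policy freeze
the informal policy freeze → the informal stakeholder freeze
the informal stakeholder freeze → the cross-team hiring delay
the cross-team hiring delay → the deadline reversal
Length: 4 steps.

the last-minute deadline delay → the informal policy freeze → the informal stakeholder freeze → the cross-team hiring delay → the deadline reversal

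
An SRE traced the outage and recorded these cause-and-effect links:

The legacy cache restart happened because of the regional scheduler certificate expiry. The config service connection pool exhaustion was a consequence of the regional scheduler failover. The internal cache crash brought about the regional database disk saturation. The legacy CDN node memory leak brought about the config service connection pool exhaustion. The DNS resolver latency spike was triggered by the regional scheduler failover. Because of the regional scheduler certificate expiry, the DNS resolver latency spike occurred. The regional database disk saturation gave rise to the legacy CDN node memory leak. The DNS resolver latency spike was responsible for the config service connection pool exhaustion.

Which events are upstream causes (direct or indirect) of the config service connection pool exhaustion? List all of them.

Immediate causes of the config service connection pool exhaustion: the regional scheduler failover, the DNS resolver latency spike, the legacy CDN node memory leak.
Further upstream: the internal cache crash, the regional database disk saturation, the regional scheduler certificate expiry.

the DNS resolver latency spike, the internal cache crash, the legacy CDN node memory leak, the regional database disk saturation, the regional scheduler certificate expiry, the regional scheduler failover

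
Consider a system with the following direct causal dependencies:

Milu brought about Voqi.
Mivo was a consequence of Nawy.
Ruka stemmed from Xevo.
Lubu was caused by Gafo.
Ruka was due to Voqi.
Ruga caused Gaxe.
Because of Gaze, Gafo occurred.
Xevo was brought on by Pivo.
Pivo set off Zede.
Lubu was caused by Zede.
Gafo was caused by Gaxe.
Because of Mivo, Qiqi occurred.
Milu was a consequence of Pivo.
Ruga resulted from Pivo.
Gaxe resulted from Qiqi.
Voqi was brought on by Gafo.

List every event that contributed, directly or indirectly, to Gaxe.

Immediate causes of Gaxe: Qiqi, Ruga.
Further upstream: Pivo, Nawy, Mivo.

Mivo, Nawy, Pivo, Qiqi, Ruga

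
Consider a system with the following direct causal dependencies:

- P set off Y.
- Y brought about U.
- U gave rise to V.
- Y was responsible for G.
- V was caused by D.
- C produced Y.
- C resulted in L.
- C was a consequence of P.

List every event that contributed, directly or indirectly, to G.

Immediate cause of G: Y.
Further upstream: P, C.

C, P, Y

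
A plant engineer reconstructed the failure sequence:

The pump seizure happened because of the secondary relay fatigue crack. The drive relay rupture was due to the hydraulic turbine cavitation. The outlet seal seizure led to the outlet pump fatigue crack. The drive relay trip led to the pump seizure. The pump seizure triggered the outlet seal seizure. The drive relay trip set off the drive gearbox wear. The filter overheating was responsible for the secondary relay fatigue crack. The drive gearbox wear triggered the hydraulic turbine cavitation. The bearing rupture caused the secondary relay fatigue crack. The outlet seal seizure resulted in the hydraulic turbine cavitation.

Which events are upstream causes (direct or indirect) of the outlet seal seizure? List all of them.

the bearing rupture, the drive relay trip, the filter overheating, the pump seizure, the secondary relay fatigue crack

Immediate cause of the outlet seal seizure: the pump seizure.
Further upstream: the filter overheating, the bearing rupture, the drive relay trip, the secondary relay fatigue crack.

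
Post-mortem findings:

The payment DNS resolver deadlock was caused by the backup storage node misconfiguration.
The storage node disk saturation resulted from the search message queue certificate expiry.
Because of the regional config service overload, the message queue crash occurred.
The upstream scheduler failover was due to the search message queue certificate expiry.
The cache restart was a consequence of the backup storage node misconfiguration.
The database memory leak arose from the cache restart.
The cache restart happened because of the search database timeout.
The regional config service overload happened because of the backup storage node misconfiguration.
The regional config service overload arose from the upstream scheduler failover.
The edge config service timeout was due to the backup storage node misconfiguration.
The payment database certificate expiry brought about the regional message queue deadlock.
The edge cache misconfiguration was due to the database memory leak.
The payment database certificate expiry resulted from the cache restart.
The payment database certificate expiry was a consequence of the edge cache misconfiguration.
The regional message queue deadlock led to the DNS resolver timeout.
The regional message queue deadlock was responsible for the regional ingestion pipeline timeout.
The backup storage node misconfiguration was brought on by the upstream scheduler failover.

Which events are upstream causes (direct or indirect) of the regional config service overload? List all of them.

Immediate causes of the regional config service overload: the upstream scheduler failover, the backup storage node misconfiguration.
Further upstream: the search message queue certificate expiry.

the backup storage node misconfiguration, the search message queue certificate expiry, the upstream scheduler failover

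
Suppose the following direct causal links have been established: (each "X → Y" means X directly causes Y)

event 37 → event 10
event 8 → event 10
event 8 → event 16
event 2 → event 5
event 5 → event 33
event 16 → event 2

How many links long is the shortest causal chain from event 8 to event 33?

4

Shortest chain: event 8 → event 16 → event 2 → event 5 → event 33.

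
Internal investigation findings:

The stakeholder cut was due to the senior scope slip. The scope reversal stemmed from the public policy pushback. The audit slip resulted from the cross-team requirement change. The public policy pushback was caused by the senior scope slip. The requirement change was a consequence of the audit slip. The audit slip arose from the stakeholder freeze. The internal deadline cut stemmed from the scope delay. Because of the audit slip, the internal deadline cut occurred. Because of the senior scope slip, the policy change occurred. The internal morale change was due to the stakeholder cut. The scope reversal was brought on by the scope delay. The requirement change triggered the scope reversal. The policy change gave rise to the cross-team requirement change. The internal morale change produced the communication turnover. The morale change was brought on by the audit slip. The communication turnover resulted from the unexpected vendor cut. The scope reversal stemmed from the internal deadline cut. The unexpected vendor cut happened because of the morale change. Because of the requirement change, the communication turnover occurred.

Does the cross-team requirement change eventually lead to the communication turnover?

Yes

There is a causal chain: the cross-team requirement change → the audit slip → the requirement change → the communication turnover.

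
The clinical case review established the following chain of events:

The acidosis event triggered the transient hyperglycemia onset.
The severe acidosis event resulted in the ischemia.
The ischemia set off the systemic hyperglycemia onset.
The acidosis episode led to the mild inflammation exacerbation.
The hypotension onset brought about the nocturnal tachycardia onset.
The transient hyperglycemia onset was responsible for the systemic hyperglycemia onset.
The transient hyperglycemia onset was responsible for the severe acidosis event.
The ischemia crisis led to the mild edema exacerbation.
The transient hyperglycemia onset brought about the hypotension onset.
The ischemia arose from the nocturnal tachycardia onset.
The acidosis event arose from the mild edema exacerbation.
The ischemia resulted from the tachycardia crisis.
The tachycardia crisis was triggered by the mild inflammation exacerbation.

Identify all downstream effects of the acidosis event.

the hypotension onset, the ischemia, the nocturnal tachycardia onset, the severe acidosis event, the systemic hyperglycemia onset, the transient hyperglycemia onset

Direct effects: the transient hyperglycemia onset.
2 steps out: the hypotension onset, the severe acidosis event, the systemic hyperglycemia onset.
3 steps out: the nocturnal tachycardia onset, the ischemia.
Not reachable from it: the acidosis episode, the mild inflammation exacerbation, the ischemia crisis, the mild edema exacerbation, the tachycardia crisis.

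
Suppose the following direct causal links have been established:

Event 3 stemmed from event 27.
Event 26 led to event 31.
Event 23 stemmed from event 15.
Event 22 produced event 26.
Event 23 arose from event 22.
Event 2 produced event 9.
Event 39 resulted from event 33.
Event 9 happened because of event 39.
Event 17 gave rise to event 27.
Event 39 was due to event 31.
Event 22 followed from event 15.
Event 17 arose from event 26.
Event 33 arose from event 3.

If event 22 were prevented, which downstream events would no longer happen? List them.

event 17, event 26, event 27, event 3, event 31, event 33, event 39

Downstream of event 22: event 23, event 26, event 17, event 27, event 3, event 33, event 31, event 39, event 9.
Of those, still caused via another path: event 23, event 9.
The remainder have no surviving cause.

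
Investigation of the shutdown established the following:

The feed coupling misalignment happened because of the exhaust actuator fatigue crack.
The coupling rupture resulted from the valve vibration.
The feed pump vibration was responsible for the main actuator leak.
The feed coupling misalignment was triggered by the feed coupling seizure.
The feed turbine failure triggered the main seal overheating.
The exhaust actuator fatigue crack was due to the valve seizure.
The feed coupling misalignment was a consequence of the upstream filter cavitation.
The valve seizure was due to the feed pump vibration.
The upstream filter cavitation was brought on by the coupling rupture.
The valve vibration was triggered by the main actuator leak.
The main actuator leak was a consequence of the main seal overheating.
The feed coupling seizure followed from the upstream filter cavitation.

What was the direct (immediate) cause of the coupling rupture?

Upstream contributors include the feed pump vibration, the feed turbine failure, the main seal overheating, the main actuator leak, but only the valve vibration feeds directly into the coupling rupture.

the valve vibration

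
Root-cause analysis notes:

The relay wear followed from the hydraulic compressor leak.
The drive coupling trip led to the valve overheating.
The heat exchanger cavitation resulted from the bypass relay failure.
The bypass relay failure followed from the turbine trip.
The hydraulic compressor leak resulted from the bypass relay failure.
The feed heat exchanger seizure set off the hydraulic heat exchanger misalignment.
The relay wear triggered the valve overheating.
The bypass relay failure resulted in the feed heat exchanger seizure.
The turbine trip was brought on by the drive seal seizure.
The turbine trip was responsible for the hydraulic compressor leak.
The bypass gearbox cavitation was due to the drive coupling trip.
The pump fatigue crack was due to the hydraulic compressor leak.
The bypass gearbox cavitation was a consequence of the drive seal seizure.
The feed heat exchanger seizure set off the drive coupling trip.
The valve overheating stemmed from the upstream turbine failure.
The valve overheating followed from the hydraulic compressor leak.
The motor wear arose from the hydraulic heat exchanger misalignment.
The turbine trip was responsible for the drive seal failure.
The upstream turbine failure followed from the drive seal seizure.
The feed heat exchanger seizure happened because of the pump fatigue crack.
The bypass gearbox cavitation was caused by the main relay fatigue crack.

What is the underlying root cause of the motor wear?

Tracing upstream from the motor wear: the motor wear ← the hydraulic heat exchanger misalignment ← the feed heat exchanger seizure ← the bypass relay failure ← the turbine trip ← the drive seal seizure.
The drive seal seizure has no stated cause, so it is the root.

the drive seal seizure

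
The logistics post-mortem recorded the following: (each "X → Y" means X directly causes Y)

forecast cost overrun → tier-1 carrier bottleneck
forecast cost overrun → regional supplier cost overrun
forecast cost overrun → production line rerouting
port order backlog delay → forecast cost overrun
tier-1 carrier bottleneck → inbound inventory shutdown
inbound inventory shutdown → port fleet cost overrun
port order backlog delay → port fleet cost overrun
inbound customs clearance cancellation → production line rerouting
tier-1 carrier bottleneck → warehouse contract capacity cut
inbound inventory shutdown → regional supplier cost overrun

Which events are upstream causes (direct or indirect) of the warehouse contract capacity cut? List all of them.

Immediate cause of the warehouse contract capacity cut: the tier-1 carrier bottleneck.
Further upstream: the port order backlog delay, the forecast cost overrun.

the forecast cost overrun, the port order backlog delay, the tier-1 carrier bottleneck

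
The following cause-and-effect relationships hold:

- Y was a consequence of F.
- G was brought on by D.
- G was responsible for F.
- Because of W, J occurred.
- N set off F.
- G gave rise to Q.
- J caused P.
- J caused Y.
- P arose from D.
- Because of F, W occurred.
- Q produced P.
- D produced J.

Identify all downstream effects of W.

J, P, Y

Direct effects: J.
2 steps out: P, Y.
Not reachable from it: N, D, G, Q, F.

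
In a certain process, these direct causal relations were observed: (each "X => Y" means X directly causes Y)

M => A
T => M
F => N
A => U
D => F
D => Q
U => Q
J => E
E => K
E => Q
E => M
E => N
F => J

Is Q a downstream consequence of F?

There is a causal chain: F → J → E → Q.

Yes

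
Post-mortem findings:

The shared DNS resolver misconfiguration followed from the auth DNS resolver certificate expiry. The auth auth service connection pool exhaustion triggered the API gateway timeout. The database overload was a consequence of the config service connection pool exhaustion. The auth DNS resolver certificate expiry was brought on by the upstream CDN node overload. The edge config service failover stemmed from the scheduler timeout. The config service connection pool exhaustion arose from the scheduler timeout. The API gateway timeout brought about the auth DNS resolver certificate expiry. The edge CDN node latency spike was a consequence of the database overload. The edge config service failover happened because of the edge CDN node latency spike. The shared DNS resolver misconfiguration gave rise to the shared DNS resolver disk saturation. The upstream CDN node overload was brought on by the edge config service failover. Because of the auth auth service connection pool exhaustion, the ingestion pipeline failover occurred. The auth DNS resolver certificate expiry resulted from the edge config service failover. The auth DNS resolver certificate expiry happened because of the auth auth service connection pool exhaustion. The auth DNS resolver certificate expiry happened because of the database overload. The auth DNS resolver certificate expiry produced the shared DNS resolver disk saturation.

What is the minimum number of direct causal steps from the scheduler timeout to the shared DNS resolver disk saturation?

Shortest chain: the scheduler timeout → the edge config service failover → the auth DNS resolver certificate expiry → the shared DNS resolver disk saturation.

3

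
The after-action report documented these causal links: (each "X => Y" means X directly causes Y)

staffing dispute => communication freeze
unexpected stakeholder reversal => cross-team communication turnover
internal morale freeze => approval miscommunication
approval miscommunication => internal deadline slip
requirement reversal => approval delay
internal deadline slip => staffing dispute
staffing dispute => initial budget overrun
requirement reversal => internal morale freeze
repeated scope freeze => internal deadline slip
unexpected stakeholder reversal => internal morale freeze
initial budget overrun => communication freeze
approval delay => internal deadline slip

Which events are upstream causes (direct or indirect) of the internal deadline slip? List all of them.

the approval delay, the approval miscommunication, the internal morale freeze, the repeated scope freeze, the requirement reversal, the unexpected stakeholder reversal

Immediate causes of the internal deadline slip: the approval delay, the approval miscommunication, the repeated scope freeze.
Further upstream: the requirement reversal, the unexpected stakeholder reversal, the internal morale freeze.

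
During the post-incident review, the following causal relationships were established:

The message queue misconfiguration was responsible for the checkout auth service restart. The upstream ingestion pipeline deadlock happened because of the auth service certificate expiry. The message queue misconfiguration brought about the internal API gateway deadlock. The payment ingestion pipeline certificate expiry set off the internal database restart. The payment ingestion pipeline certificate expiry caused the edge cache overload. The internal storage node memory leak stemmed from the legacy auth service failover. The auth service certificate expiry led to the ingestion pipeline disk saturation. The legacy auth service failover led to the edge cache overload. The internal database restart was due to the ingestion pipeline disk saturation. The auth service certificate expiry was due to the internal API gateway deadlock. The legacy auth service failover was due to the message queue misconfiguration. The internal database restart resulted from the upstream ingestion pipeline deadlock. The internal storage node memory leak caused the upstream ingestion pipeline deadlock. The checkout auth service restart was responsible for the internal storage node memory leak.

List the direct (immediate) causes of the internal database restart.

the ingestion pipeline disk saturation, the payment ingestion pipeline certificate expiry, the upstream ingestion pipeline deadlock

Upstream contributors include the message queue misconfiguration, the checkout auth service restart, the internal API gateway deadlock, the legacy auth service failover, the internal storage node memory leak, the auth service certificate expiry, but only the ingestion pipeline disk saturation, the payment ingestion pipeline certificate expiry, the upstream ingestion pipeline deadlock feed directly into the internal database restart.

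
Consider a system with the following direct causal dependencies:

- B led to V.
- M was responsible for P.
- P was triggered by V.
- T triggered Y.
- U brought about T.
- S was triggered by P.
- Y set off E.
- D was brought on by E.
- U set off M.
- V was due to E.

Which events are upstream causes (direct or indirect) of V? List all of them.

Immediate causes of V: E, B.
Further upstream: U, T, Y.

B, E, T, U, Y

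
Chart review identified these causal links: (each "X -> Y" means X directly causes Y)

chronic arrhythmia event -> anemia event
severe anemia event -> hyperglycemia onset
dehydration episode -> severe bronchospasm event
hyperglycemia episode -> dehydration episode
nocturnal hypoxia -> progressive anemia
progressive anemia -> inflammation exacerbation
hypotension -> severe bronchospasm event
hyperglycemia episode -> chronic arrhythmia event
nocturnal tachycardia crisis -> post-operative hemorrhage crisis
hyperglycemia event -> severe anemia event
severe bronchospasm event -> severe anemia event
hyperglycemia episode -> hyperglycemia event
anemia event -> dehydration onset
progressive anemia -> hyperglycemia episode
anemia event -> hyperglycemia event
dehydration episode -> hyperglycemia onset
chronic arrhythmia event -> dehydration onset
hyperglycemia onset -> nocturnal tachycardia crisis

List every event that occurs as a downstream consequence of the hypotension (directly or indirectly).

Direct effects: the severe bronchospasm event.
2 steps out: the severe anemia event.
3 steps out: the hyperglycemia onset.
4 steps out: the nocturnal tachycardia crisis.
5 steps out: the post-operative hemorrhage crisis.
Not reachable from it: the nocturnal hypoxia, the progressive anemia, the hyperglycemia episode, the inflammation exacerbation, the chronic arrhythmia event, the anemia event, the dehydration episode, the hyperglycemia event, the dehydration onset.

the hyperglycemia onset, the nocturnal tachycardia crisis, the post-operative hemorrhage crisis, the severe anemia event, the severe bronchospasm event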